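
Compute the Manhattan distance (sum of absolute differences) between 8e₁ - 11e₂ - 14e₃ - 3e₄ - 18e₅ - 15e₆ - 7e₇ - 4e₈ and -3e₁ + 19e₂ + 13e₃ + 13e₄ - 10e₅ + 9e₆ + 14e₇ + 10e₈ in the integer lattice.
151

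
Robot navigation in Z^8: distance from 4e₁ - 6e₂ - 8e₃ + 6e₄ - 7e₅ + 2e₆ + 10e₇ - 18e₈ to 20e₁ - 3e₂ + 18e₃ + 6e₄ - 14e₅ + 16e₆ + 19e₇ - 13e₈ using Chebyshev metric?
26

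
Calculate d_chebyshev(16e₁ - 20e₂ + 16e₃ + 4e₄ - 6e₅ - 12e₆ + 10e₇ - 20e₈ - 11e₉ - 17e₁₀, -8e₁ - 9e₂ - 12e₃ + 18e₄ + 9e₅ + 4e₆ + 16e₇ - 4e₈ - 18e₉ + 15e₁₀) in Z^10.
32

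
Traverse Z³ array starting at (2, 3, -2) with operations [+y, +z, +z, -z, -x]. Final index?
(1, 4, -1)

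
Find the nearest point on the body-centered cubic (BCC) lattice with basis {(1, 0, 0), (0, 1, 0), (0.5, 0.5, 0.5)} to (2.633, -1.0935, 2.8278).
(3, -1, 3)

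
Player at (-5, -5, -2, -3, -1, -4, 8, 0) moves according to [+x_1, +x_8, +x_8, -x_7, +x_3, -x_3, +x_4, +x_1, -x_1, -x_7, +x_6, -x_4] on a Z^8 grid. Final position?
(-4, -5, -2, -3, -1, -3, 6, 2)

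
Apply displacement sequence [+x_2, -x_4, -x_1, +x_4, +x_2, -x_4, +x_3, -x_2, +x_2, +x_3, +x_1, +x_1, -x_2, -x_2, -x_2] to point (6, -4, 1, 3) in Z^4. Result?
(7, -5, 3, 2)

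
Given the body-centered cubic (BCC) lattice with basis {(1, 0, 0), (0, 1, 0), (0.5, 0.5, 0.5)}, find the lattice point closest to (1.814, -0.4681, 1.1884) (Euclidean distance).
(1.5, -0.5, 1.5)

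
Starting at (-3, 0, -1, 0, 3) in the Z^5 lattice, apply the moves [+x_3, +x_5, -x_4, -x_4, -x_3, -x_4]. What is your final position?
(-3, 0, -1, -3, 4)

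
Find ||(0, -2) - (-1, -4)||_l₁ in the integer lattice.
3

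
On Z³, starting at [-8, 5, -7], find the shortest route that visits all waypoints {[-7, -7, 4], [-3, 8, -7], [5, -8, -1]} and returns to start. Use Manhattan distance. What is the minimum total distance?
80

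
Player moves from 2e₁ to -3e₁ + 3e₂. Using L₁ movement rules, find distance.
8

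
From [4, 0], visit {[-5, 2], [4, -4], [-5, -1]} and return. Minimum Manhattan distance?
30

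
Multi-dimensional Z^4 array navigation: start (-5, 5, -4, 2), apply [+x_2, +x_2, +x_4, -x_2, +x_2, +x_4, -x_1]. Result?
(-6, 7, -4, 4)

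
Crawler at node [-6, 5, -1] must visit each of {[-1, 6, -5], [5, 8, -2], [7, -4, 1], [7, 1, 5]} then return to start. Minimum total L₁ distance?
70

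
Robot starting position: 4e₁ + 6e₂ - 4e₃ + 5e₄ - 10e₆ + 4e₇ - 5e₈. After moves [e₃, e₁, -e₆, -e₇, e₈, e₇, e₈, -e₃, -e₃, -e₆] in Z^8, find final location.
(5, 6, -5, 5, 0, -12, 4, -3)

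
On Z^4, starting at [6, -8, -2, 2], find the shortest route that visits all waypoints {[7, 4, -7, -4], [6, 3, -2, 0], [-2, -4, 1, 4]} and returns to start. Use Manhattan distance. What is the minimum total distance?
74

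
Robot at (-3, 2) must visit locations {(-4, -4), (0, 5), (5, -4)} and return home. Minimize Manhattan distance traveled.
36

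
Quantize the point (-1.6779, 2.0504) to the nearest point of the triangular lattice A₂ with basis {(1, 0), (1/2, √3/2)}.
(-2, 1.732)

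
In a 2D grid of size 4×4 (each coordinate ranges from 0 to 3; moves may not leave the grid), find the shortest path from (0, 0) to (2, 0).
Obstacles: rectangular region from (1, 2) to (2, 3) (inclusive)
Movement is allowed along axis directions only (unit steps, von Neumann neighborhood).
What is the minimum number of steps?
2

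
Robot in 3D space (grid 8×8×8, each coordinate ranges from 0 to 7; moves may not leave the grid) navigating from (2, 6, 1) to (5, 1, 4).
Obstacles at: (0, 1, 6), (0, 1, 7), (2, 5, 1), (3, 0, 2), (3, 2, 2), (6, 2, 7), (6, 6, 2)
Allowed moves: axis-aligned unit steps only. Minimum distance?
11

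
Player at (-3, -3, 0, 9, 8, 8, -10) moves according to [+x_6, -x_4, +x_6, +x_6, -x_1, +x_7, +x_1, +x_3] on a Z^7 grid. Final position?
(-3, -3, 1, 8, 8, 11, -9)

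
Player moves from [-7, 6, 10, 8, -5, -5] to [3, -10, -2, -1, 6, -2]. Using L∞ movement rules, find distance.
16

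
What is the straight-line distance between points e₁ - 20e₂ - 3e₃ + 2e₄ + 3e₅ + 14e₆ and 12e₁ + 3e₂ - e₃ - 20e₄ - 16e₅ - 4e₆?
42.6966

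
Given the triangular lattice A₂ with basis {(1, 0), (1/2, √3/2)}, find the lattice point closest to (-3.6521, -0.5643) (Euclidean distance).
(-3.5, -0.866)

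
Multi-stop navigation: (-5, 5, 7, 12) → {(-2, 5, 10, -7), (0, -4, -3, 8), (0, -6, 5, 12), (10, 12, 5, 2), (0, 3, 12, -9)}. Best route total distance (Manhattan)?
112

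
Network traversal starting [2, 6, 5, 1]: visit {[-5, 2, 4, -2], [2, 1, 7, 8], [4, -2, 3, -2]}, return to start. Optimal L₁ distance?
62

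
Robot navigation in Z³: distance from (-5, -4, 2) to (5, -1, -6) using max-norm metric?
10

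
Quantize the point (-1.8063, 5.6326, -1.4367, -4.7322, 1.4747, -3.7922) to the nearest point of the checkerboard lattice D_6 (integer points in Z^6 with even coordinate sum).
(-2, 6, -1, -5, 2, -4)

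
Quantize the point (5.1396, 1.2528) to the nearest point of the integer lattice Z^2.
(5, 1)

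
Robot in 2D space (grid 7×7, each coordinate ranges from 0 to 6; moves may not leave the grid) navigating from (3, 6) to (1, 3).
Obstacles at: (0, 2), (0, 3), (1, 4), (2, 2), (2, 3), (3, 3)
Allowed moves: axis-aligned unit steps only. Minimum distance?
11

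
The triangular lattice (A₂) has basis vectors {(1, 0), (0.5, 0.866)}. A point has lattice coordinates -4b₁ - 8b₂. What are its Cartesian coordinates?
(-8, -6.928)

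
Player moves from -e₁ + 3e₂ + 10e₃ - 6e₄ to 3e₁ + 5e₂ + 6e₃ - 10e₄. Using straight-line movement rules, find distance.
7.2111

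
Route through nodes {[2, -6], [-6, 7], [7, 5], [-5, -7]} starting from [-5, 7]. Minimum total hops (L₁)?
40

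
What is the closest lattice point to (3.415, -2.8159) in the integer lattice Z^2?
(3, -3)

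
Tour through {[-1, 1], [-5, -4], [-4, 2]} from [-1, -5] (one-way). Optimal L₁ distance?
16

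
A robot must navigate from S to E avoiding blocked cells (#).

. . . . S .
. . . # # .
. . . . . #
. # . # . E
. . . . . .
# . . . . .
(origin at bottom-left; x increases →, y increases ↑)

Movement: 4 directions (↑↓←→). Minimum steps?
8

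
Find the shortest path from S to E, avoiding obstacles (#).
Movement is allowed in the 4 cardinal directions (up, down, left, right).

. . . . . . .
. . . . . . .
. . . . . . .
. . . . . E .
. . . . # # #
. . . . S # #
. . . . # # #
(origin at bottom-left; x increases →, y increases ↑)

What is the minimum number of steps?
5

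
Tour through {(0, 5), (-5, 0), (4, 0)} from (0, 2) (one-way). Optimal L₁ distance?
21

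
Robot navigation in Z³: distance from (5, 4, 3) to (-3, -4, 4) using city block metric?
17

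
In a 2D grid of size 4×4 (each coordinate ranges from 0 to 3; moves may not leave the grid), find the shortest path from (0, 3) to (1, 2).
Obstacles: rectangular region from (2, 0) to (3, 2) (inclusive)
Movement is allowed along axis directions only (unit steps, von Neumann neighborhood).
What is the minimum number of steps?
2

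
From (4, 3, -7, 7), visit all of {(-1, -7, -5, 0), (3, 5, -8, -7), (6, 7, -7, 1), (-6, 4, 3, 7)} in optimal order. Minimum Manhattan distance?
83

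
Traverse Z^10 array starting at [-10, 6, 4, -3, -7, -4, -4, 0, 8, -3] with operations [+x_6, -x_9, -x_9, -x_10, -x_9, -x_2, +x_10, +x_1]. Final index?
(-9, 5, 4, -3, -7, -3, -4, 0, 5, -3)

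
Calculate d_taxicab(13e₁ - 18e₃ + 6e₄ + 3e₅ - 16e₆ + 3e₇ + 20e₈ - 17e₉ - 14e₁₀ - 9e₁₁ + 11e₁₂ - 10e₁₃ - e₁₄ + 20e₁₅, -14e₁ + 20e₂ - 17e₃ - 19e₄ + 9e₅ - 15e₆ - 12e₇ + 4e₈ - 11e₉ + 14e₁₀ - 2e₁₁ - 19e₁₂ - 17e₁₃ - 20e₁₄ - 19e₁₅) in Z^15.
247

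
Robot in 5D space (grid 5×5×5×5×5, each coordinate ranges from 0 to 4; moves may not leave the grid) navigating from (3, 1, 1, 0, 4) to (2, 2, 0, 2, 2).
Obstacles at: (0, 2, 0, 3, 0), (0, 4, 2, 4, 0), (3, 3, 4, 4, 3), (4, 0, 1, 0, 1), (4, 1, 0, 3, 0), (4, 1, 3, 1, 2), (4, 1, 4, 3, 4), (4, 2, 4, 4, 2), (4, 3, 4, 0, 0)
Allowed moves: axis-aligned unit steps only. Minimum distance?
7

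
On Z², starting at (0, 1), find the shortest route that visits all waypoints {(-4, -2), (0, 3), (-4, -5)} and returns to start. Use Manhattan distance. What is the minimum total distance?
24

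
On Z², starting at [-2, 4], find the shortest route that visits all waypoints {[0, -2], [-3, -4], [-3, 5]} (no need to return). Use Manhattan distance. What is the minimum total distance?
16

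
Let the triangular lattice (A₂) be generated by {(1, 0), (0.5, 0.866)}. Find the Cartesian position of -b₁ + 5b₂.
(1.5, 4.33)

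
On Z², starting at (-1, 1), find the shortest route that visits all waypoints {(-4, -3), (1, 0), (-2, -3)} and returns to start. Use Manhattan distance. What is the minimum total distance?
18
(one optimal route: (-1, 1) → (-4, -3) → (-2, -3) → (1, 0) → (-1, 1))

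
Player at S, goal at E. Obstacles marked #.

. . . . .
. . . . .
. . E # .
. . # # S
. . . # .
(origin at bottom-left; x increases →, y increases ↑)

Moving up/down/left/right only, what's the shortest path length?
5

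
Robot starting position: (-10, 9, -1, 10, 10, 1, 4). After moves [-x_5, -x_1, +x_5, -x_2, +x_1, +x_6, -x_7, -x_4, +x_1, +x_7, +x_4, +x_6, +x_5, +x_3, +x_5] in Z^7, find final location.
(-9, 8, 0, 10, 12, 3, 4)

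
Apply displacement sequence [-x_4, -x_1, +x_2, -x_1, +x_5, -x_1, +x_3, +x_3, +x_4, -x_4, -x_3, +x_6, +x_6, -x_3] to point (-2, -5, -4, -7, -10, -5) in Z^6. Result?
(-5, -4, -4, -8, -9, -3)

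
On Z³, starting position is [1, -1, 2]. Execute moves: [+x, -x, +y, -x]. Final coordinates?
(0, 0, 2)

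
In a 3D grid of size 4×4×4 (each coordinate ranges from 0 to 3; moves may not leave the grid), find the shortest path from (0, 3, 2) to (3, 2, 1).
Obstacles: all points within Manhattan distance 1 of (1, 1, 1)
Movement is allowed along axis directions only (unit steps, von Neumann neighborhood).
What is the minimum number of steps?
5
(one shortest path: (0, 3, 2) → (1, 3, 2) → (2, 3, 2) → (3, 3, 2) → (3, 2, 2) → (3, 2, 1))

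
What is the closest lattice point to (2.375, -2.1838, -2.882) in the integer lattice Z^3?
(2, -2, -3)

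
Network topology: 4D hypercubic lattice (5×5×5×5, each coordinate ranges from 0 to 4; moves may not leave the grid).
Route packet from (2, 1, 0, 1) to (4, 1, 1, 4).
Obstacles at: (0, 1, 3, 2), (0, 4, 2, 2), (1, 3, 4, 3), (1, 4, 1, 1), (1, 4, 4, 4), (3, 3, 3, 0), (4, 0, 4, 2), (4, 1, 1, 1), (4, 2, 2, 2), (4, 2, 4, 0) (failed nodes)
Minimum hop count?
6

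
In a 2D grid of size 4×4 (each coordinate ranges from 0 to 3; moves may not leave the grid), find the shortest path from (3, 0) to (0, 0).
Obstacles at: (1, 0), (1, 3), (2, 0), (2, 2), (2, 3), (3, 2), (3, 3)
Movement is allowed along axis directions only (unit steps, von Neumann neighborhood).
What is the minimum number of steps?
5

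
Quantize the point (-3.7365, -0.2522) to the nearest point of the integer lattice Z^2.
(-4, 0)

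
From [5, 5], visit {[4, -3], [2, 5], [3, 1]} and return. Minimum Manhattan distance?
22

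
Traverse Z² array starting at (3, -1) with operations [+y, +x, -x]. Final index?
(3, 0)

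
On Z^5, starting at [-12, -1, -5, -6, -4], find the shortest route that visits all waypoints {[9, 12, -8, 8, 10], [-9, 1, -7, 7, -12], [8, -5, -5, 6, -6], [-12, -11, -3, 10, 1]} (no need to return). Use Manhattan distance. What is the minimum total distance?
139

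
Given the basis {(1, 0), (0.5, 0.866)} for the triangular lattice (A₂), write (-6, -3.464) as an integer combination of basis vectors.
-4b₁ - 4b₂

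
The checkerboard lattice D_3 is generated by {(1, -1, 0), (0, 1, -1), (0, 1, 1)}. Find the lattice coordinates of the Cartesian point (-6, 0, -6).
-6b₁ - 6b₃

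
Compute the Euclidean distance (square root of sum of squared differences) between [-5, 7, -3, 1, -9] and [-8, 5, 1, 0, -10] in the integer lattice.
5.56776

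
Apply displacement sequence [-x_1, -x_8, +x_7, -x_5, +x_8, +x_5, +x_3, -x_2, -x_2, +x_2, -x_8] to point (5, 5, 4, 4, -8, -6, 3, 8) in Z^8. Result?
(4, 4, 5, 4, -8, -6, 4, 7)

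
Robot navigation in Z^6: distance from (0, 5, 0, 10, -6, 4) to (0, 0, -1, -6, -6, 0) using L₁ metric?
26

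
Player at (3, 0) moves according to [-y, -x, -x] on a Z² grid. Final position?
(1, -1)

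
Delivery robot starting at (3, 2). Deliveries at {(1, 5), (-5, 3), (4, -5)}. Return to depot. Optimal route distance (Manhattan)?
38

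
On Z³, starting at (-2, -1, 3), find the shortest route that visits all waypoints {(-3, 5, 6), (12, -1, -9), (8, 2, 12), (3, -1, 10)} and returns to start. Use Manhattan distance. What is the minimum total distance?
90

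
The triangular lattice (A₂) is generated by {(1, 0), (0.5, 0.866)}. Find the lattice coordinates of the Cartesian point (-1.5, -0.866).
-b₁ - b₂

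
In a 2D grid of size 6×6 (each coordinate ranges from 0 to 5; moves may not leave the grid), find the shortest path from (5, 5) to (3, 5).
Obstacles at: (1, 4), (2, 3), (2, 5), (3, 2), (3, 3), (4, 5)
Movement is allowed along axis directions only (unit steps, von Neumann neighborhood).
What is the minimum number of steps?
4
(one shortest path: (5, 5) → (5, 4) → (4, 4) → (3, 4) → (3, 5))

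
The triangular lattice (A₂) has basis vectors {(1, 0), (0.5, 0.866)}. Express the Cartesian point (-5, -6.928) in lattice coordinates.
-b₁ - 8b₂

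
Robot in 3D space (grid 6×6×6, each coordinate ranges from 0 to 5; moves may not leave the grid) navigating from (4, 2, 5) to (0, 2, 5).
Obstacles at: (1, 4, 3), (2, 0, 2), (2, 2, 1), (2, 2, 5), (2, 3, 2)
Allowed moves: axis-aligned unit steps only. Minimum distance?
6
(one shortest path: (4, 2, 5) → (3, 2, 5) → (3, 1, 5) → (2, 1, 5) → (1, 1, 5) → (0, 1, 5) → (0, 2, 5))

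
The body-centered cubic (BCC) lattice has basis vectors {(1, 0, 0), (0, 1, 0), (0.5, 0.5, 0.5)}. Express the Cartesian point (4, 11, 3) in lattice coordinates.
b₁ + 8b₂ + 6b₃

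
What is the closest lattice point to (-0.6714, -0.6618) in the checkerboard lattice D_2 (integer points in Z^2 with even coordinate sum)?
(-1, -1)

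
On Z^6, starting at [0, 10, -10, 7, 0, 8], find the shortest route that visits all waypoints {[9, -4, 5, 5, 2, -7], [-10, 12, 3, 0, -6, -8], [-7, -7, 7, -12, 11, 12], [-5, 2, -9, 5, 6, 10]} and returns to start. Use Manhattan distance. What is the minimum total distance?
246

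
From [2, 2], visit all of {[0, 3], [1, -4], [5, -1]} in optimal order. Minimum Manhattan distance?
18
(one optimal route: (2, 2) → (0, 3) → (1, -4) → (5, -1))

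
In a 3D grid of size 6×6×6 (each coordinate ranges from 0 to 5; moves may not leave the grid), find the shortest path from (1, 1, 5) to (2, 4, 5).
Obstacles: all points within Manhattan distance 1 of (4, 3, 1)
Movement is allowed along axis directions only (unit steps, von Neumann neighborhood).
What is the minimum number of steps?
4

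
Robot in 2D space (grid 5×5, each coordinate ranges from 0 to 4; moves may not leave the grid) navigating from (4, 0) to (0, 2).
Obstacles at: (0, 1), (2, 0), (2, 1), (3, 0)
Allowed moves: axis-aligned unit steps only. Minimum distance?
6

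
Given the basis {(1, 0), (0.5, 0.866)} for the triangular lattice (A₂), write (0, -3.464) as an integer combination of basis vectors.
2b₁ - 4b₂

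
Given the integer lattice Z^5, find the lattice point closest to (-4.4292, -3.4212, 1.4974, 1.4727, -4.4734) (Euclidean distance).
(-4, -3, 1, 1, -4)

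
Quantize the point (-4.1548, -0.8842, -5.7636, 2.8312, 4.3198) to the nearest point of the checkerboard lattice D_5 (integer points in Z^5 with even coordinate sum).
(-4, -1, -6, 3, 4)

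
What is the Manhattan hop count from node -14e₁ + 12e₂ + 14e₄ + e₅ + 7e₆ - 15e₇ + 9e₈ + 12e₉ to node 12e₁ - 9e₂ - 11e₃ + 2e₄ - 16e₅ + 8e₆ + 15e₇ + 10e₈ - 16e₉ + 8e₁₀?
155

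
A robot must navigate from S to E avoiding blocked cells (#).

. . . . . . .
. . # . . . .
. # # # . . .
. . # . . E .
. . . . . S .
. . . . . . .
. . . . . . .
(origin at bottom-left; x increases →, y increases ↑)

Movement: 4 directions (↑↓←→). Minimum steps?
1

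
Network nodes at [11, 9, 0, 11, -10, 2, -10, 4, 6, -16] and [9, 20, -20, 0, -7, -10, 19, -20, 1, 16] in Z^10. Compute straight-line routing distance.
57.1402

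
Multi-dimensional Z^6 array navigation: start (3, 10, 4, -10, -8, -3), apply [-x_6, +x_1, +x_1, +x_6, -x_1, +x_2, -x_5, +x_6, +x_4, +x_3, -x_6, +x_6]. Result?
(4, 11, 5, -9, -9, -2)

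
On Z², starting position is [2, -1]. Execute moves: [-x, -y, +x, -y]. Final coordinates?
(2, -3)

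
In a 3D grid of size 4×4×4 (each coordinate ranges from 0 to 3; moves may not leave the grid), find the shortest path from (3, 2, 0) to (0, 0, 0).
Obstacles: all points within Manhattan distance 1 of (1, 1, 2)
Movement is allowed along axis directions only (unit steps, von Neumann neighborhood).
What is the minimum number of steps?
5
(one shortest path: (3, 2, 0) → (2, 2, 0) → (1, 2, 0) → (0, 2, 0) → (0, 1, 0) → (0, 0, 0))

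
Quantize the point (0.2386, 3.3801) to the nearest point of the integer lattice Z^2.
(0, 3)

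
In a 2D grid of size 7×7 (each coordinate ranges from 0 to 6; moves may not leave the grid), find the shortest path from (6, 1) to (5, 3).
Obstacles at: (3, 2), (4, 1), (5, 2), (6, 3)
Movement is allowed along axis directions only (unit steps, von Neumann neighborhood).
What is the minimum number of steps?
11
(one shortest path: (6, 1) → (5, 1) → (5, 0) → (4, 0) → (3, 0) → (2, 0) → (2, 1) → (2, 2) → (2, 3) → (3, 3) → (4, 3) → (5, 3))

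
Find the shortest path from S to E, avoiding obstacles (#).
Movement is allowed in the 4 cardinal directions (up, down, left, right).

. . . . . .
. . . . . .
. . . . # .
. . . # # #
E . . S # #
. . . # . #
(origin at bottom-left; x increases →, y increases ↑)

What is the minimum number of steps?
3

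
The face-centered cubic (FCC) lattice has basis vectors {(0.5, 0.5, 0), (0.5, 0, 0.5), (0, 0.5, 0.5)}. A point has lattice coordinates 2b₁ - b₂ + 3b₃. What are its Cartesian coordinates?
(0.5, 2.5, 1)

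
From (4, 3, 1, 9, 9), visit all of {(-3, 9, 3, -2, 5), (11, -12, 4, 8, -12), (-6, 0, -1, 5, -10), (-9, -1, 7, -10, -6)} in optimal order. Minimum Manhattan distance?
139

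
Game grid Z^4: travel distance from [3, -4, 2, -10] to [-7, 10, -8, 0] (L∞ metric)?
14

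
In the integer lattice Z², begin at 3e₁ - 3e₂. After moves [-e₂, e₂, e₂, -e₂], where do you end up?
(3, -3)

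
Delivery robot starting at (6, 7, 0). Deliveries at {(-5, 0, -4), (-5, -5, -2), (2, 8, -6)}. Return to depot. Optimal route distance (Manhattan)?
60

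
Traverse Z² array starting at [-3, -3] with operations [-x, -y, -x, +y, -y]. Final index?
(-5, -4)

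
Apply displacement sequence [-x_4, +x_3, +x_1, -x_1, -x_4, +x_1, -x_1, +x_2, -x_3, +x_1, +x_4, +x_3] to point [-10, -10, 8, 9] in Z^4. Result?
(-9, -9, 9, 8)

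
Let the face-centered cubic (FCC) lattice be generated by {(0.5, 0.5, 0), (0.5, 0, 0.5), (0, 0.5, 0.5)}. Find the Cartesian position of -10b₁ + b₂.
(-4.5, -5, 0.5)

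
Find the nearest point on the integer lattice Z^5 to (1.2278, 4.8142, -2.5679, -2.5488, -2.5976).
(1, 5, -3, -3, -3)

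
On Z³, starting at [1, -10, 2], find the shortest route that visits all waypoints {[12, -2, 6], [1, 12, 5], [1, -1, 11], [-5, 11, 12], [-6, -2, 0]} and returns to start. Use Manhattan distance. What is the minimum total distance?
116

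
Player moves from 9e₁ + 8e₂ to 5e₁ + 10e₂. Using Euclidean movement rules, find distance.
4.47214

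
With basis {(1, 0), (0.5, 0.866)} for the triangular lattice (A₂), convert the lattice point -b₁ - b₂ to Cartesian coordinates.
(-1.5, -0.866)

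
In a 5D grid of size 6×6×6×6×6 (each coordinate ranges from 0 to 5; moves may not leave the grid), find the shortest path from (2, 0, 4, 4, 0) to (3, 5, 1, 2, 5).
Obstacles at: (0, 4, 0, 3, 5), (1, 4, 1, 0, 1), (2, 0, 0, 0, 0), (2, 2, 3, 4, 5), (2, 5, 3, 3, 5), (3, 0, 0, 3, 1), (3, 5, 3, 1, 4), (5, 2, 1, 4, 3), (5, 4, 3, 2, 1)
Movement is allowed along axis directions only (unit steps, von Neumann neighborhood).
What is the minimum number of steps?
16
(one shortest path: (2, 0, 4, 4, 0) → (3, 0, 4, 4, 0) → (3, 1, 4, 4, 0) → (3, 2, 4, 4, 0) → (3, 3, 4, 4, 0) → (3, 4, 4, 4, 0) → (3, 5, 4, 4, 0) → (3, 5, 3, 4, 0) → (3, 5, 2, 4, 0) → (3, 5, 1, 4, 0) → (3, 5, 1, 3, 0) → (3, 5, 1, 2, 0) → (3, 5, 1, 2, 1) → (3, 5, 1, 2, 2) → (3, 5, 1, 2, 3) → (3, 5, 1, 2, 4) → (3, 5, 1, 2, 5))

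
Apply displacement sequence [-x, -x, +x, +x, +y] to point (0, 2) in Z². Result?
(0, 3)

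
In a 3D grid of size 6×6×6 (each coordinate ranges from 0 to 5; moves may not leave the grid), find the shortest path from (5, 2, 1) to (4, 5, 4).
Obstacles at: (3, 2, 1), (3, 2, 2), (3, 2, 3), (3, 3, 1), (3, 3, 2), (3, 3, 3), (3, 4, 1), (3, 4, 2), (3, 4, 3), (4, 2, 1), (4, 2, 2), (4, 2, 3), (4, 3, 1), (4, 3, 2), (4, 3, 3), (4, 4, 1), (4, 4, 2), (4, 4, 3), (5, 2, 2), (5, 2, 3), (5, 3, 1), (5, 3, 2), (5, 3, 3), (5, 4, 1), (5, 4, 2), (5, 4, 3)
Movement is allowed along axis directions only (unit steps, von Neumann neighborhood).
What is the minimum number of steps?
9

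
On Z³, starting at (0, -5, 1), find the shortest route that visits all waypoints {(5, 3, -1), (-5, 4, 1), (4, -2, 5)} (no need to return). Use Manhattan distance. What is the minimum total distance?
36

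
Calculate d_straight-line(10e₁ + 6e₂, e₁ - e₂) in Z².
11.4018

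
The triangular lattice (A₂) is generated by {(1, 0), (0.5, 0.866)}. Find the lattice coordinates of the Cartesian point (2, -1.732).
3b₁ - 2b₂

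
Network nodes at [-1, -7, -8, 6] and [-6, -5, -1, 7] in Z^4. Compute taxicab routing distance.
15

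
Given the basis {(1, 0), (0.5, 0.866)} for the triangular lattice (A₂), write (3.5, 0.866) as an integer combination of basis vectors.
3b₁ + b₂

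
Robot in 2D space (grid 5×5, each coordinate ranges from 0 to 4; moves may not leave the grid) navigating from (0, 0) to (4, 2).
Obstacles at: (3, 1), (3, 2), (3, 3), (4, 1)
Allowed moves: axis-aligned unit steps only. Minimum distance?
10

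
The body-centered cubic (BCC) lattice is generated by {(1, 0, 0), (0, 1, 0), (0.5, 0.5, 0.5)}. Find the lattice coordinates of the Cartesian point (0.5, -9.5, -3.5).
4b₁ - 6b₂ - 7b₃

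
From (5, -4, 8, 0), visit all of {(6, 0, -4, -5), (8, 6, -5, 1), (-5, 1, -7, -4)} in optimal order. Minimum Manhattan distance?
58
(one optimal route: (5, -4, 8, 0) → (8, 6, -5, 1) → (6, 0, -4, -5) → (-5, 1, -7, -4))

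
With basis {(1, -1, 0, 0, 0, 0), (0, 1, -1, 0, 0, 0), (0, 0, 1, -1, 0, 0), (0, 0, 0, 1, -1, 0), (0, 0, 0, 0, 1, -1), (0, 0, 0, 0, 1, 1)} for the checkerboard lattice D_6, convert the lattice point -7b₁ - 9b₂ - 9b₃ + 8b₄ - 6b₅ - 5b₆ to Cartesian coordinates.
(-7, -2, 0, 17, -19, 1)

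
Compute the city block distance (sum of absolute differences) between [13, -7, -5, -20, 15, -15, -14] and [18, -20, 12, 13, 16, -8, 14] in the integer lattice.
104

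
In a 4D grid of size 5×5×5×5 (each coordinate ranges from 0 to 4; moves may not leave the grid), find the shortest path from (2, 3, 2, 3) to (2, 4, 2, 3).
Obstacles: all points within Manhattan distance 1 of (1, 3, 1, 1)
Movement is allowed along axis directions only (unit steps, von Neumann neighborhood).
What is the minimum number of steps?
1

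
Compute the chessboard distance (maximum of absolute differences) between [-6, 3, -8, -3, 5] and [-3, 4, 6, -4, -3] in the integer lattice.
14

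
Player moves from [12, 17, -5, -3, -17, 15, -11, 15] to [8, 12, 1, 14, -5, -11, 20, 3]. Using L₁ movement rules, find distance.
113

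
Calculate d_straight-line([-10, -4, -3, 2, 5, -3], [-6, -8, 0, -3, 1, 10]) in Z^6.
15.843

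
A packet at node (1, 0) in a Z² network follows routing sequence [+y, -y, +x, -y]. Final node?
(2, -1)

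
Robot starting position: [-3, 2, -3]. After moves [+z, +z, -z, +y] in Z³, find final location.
(-3, 3, -2)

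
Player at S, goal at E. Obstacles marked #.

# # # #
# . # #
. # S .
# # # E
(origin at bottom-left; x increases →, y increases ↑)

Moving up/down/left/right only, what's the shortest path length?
2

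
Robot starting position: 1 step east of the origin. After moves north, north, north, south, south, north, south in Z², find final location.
(1, 1)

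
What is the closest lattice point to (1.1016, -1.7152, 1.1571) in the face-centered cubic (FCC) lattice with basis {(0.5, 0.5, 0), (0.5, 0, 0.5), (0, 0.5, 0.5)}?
(1, -2, 1)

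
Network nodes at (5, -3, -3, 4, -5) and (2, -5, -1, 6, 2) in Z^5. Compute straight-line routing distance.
8.3666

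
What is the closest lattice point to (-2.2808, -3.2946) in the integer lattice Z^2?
(-2, -3)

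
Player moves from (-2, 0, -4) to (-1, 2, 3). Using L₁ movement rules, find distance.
10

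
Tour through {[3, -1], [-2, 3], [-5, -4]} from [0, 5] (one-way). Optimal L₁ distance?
24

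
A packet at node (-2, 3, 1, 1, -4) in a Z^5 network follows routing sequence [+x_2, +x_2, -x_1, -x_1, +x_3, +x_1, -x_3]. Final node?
(-3, 5, 1, 1, -4)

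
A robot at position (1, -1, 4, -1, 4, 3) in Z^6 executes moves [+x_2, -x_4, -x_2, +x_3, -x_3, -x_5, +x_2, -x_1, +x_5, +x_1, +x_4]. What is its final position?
(1, 0, 4, -1, 4, 3)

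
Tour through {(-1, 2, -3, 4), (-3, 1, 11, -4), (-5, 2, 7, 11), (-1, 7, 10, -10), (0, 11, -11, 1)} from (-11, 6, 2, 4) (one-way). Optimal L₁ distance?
111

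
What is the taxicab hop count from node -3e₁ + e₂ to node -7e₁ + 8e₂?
11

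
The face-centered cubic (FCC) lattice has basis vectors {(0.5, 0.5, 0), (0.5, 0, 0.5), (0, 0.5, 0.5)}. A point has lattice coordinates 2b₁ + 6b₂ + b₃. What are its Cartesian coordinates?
(4, 1.5, 3.5)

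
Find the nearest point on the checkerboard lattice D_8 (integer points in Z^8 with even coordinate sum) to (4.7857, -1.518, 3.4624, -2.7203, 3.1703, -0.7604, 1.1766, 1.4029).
(5, -1, 3, -3, 3, -1, 1, 1)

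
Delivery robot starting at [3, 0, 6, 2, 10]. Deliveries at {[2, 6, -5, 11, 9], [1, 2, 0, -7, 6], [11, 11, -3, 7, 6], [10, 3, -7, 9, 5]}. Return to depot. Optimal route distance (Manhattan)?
122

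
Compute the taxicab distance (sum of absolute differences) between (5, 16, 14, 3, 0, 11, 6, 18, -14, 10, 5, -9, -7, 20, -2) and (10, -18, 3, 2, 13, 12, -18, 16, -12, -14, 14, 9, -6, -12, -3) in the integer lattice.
178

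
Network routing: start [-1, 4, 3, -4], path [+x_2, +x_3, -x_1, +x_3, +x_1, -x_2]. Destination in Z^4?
(-1, 4, 5, -4)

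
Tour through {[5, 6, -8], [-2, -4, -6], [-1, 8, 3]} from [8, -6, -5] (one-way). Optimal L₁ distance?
51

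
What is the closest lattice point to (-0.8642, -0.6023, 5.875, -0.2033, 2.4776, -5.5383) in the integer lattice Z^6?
(-1, -1, 6, 0, 2, -6)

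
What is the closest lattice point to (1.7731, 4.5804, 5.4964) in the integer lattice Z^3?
(2, 5, 5)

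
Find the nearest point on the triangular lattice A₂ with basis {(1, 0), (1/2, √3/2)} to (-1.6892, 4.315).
(-1.5, 4.33)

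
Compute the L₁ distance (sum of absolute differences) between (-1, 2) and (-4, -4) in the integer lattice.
9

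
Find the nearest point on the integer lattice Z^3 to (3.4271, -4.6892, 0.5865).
(3, -5, 1)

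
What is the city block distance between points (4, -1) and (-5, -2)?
10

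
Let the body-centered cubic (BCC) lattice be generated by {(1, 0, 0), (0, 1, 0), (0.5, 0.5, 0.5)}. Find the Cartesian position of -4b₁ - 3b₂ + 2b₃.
(-3, -2, 1)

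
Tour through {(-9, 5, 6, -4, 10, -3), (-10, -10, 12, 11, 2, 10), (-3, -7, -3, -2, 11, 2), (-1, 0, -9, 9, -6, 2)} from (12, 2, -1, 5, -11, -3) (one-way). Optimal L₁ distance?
173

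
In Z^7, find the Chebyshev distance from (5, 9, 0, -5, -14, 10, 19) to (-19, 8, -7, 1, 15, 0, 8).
29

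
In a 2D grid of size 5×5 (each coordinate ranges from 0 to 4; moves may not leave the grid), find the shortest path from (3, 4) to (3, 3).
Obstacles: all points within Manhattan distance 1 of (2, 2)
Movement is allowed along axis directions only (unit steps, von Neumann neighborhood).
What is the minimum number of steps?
1
(one shortest path: (3, 4) → (3, 3))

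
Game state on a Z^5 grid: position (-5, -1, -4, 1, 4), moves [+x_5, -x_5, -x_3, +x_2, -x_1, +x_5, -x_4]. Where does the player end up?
(-6, 0, -5, 0, 5)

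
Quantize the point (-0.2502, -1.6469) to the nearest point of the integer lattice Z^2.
(0, -2)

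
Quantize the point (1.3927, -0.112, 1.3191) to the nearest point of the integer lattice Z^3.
(1, 0, 1)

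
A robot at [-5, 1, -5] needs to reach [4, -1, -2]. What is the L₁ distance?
14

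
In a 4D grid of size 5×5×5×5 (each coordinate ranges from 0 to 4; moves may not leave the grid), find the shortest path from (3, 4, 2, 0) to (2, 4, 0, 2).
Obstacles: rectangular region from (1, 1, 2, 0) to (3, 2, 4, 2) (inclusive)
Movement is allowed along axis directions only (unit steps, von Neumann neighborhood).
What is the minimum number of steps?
5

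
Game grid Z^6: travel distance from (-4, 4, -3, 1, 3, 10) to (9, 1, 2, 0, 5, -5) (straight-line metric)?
20.8087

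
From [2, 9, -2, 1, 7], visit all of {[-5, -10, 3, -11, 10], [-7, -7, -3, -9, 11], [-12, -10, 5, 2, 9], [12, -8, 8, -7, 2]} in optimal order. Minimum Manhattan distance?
122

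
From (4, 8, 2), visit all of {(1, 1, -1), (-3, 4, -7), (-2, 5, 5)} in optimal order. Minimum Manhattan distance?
38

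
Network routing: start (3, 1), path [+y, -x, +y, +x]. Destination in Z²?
(3, 3)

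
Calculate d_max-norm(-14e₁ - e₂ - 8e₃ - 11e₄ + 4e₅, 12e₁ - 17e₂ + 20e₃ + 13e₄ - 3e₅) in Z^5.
28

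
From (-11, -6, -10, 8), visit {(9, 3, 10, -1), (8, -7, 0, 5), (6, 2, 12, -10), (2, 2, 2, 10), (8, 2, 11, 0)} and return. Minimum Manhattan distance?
146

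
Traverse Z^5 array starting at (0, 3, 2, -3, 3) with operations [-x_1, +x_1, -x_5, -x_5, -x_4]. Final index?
(0, 3, 2, -4, 1)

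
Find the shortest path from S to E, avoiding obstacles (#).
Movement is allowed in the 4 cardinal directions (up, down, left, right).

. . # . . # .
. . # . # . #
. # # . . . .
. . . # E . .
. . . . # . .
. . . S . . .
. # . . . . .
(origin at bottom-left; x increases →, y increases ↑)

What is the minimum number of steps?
5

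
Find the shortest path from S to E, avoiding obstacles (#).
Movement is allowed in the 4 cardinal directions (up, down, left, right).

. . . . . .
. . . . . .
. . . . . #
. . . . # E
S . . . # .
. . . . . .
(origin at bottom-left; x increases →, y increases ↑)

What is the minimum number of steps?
8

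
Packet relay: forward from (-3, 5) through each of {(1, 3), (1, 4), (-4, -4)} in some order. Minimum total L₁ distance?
18
(one optimal route: (-3, 5) → (1, 4) → (1, 3) → (-4, -4))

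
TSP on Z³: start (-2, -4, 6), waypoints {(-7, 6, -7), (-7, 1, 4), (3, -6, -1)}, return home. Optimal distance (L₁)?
70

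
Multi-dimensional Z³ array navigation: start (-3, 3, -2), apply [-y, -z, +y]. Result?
(-3, 3, -3)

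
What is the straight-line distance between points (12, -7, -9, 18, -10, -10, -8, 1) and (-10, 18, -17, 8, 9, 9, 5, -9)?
47.5815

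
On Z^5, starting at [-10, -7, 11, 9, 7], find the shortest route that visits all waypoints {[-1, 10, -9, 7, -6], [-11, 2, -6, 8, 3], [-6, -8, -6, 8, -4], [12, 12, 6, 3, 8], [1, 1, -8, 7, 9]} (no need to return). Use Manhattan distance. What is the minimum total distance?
151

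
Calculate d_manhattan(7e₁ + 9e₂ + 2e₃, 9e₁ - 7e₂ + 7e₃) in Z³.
23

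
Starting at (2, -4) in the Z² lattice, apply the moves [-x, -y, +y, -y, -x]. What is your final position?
(0, -5)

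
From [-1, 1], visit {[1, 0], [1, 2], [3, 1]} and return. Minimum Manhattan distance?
12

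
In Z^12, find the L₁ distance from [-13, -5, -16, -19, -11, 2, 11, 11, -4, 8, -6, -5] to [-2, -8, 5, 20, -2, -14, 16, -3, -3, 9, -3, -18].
136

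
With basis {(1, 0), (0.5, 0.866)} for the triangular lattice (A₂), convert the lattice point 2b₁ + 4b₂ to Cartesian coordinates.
(4, 3.464)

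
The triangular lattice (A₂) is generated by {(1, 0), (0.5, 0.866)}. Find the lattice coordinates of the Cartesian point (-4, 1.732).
-5b₁ + 2b₂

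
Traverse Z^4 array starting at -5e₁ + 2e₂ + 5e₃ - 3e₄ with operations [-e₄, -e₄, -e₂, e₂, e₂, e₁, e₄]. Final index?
(-4, 3, 5, -4)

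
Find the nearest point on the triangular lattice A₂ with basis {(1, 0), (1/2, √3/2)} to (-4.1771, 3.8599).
(-4, 3.464)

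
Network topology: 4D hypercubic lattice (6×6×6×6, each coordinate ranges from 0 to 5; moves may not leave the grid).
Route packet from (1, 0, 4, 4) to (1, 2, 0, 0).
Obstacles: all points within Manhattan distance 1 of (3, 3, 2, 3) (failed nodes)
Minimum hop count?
10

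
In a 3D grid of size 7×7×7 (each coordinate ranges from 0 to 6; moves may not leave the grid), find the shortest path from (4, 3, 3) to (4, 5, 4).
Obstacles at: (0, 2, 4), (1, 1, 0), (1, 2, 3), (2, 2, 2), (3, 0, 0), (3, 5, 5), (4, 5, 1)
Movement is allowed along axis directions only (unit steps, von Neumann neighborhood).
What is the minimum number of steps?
3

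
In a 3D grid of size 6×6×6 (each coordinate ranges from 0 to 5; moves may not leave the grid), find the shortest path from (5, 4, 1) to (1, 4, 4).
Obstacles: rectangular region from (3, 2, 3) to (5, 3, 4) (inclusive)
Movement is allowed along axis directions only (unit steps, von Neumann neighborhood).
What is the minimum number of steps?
7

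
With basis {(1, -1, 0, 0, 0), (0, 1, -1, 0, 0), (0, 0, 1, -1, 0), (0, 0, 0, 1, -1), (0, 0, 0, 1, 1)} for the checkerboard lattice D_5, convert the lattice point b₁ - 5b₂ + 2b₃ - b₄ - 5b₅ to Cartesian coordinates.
(1, -6, 7, -8, -4)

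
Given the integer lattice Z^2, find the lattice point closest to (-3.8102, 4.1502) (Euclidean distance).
(-4, 4)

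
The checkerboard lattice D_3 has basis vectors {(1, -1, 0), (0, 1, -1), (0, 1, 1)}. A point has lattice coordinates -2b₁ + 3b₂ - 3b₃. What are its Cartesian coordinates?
(-2, 2, -6)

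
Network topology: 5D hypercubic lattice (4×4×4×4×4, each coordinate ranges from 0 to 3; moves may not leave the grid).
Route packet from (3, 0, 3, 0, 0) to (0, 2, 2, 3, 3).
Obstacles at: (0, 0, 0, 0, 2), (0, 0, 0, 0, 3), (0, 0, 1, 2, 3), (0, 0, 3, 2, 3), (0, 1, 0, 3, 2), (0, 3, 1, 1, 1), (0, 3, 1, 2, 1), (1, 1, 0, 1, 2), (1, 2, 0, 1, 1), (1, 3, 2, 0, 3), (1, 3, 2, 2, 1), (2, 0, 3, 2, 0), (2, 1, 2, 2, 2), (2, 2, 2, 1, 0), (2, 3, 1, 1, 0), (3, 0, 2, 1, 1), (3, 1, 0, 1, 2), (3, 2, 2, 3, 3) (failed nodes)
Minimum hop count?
12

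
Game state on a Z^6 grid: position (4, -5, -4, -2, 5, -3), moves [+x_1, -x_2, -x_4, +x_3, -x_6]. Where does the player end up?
(5, -6, -3, -3, 5, -4)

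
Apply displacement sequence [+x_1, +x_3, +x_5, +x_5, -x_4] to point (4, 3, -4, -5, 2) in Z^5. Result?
(5, 3, -3, -6, 4)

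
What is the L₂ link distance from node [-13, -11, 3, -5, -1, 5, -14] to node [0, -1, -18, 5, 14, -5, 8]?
40.2368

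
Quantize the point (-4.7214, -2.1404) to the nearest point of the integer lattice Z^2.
(-5, -2)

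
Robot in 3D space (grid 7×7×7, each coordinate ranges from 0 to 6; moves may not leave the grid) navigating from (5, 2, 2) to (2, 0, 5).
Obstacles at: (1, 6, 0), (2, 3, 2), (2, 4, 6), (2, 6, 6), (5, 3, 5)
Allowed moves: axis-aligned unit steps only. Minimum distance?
8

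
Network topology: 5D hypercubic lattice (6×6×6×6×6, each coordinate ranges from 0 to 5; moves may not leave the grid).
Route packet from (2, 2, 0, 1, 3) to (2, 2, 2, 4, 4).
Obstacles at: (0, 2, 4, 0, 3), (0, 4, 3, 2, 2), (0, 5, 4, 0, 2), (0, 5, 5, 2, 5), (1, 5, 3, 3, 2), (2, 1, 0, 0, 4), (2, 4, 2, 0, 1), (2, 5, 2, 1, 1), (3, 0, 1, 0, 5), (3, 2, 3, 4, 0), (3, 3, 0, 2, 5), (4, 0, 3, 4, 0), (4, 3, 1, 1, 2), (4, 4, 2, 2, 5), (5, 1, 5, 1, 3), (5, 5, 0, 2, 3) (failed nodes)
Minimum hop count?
6
(one shortest path: (2, 2, 0, 1, 3) → (2, 2, 1, 1, 3) → (2, 2, 2, 1, 3) → (2, 2, 2, 2, 3) → (2, 2, 2, 3, 3) → (2, 2, 2, 4, 3) → (2, 2, 2, 4, 4))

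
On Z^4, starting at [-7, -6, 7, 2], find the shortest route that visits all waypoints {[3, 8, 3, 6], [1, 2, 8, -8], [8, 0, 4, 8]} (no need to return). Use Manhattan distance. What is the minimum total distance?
70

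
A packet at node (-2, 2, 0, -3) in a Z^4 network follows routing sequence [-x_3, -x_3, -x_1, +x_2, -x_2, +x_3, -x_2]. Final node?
(-3, 1, -1, -3)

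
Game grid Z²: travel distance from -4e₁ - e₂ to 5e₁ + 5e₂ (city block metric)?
15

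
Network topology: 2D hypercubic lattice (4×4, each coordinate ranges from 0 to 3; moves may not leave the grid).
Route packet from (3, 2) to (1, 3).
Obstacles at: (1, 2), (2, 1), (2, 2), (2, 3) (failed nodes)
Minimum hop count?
9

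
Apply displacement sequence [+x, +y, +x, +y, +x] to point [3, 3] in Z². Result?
(6, 5)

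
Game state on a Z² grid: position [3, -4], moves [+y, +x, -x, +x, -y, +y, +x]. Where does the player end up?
(5, -3)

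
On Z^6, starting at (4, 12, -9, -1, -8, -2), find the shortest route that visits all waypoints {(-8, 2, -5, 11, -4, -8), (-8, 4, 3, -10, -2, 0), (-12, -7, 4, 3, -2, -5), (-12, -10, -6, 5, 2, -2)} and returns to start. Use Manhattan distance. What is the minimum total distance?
188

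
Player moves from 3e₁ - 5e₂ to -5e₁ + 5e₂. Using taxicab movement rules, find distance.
18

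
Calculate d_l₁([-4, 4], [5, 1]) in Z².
12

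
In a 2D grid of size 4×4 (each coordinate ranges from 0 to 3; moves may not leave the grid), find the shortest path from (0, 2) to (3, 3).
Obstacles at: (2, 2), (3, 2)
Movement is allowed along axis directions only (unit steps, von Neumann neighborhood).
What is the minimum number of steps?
4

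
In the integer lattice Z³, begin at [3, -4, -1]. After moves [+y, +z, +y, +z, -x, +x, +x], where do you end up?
(4, -2, 1)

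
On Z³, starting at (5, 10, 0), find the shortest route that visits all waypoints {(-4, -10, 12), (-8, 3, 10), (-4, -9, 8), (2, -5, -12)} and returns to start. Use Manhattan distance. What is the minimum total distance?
114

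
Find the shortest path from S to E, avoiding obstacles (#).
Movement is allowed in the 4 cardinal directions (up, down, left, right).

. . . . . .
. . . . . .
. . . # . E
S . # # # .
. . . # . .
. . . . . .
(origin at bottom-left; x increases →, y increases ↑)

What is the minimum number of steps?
8
(one shortest path: (0, 2) → (1, 2) → (1, 3) → (2, 3) → (2, 4) → (3, 4) → (4, 4) → (5, 4) → (5, 3))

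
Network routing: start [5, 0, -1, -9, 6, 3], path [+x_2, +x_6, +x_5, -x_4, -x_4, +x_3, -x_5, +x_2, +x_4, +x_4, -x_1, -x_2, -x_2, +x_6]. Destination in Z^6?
(4, 0, 0, -9, 6, 5)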